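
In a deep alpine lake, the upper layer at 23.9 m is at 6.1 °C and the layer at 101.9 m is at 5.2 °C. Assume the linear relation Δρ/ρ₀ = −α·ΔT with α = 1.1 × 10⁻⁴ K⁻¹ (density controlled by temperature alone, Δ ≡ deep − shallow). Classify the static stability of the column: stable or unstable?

stable

ΔT = 5.2 − 6.1 = -0.9 K, so Δρ/ρ₀ = −αΔT = 9.90 × 10⁻⁵.
Δρ/ρ₀ > 0, so Δρ > 0: deeper water is denser → statically stable.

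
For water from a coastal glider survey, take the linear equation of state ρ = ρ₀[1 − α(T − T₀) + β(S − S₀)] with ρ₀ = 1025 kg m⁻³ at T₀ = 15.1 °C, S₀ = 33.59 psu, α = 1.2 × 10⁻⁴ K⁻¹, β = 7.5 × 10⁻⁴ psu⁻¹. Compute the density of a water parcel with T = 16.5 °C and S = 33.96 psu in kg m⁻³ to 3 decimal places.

T − T₀ = +1.4 K, S − S₀ = +0.37 psu.
Bracket = 1 − α·(+1.4) + β·(+0.37) = 1 + (1.095 × 10⁻⁴) = 1.0001095.
ρ = 1025 × 1.0001095 = 1025.112 kg m⁻³.

1025.112 kg m⁻³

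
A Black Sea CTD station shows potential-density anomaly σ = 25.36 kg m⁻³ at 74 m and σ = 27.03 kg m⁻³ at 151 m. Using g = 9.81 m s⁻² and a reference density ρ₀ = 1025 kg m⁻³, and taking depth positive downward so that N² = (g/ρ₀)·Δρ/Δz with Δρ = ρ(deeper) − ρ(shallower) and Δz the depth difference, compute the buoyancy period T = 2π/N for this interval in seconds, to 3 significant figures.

Δρ = 1027.03 − 1025.36 = 1.67 kg m⁻³ over Δz = 151 − 74 = 77 m.
N² = (9.81/1025) × (1.67/77) = 2.0757 × 10⁻⁴ s⁻².
N = √(2.0757 × 10⁻⁴) = 0.014407 rad s⁻¹, so T = 2π/N = 436.12 s ≈ 436 s.

436 s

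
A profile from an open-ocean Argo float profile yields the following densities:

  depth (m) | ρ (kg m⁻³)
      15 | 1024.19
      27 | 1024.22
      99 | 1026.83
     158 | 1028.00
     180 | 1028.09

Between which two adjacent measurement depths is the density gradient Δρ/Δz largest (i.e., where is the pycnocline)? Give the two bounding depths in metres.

Compute the density gradient over each adjacent pair:
  15–27 m: Δρ/Δz = 0.03/12 = 2.5 × 10⁻³ kg m⁻⁴
  27–99 m: Δρ/Δz = 2.61/72 = 0.036 kg m⁻⁴
  99–158 m: Δρ/Δz = 1.17/59 = 0.020 kg m⁻⁴
  158–180 m: Δρ/Δz = 0.09/22 = 4.1 × 10⁻³ kg m⁻⁴
The largest gradient is in the 27–99 m interval — the pycnocline.

27–99 m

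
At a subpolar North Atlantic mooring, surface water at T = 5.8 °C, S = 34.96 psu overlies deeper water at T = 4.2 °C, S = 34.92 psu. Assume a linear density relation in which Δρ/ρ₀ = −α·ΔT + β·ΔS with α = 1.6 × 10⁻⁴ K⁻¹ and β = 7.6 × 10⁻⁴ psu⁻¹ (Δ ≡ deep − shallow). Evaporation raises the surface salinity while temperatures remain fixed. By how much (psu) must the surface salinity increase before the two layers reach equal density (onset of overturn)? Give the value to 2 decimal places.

0.30 psu

Neutral buoyancy requires −α(T_deep − T_surf) + β(S_deep − S_surf′) = 0.
S_surf′ = S_deep − (α/β)·ΔT = 34.92 − (1.6 × 10⁻⁴/7.6 × 10⁻⁴)·(-1.6) = 35.2568 psu.
Increase required: 35.2568 − 34.96 = 0.2968 psu.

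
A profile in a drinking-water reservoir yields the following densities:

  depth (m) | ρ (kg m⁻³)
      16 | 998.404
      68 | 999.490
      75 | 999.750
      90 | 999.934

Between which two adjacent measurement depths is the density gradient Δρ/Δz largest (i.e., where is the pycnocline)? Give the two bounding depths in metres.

68–75 m

Compute the density gradient over each adjacent pair:
  16–68 m: Δρ/Δz = 1.086/52 = 0.021 kg m⁻⁴
  68–75 m: Δρ/Δz = 0.260/7 = 0.037 kg m⁻⁴
  75–90 m: Δρ/Δz = 0.184/15 = 0.012 kg m⁻⁴
The largest gradient is in the 68–75 m interval — the pycnocline.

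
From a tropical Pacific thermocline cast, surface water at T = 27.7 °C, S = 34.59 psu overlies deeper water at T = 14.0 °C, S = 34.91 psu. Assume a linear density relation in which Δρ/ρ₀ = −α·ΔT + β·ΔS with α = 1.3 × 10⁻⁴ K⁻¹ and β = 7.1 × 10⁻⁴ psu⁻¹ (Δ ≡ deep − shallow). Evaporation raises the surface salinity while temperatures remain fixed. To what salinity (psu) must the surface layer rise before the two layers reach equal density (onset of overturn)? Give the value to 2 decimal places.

37.42 psu

Neutral buoyancy requires −α(T_deep − T_surf) + β(S_deep − S_surf′) = 0.
S_surf′ = S_deep − (α/β)·ΔT = 34.91 − (1.3 × 10⁻⁴/7.1 × 10⁻⁴)·(-13.7) = 37.4185 psu.
Increase required: 37.4185 − 34.59 = 2.8285 psu.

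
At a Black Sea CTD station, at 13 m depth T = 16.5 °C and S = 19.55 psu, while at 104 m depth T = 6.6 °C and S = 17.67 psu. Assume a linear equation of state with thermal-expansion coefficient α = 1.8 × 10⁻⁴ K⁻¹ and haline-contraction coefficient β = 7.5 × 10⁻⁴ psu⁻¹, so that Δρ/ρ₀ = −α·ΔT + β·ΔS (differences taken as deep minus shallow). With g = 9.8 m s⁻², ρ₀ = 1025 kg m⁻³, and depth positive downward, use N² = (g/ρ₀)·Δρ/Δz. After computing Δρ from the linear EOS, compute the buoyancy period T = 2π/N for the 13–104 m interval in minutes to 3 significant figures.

16.5 min

ΔT = -9.9 K, ΔS = -1.88 psu (deep − shallow).
Δρ/ρ₀ = −αΔT + βΔS = 1.782 × 10⁻³ − 1.41 × 10⁻³ = 3.72 × 10⁻⁴, so Δρ ≈ 0.3813 kg m⁻³.
N² = (g/ρ₀)·Δρ/Δz = g·(Δρ/ρ₀)/Δz = 9.8 × 3.72 × 10⁻⁴ / 91 = 4.0062 × 10⁻⁵ s⁻².
N = √(4.0062 × 10⁻⁵) = 6.3295 × 10⁻³ rad s⁻¹ → T = 2π/N = 992.68 s = 16.545 min ≈ 16.5 min.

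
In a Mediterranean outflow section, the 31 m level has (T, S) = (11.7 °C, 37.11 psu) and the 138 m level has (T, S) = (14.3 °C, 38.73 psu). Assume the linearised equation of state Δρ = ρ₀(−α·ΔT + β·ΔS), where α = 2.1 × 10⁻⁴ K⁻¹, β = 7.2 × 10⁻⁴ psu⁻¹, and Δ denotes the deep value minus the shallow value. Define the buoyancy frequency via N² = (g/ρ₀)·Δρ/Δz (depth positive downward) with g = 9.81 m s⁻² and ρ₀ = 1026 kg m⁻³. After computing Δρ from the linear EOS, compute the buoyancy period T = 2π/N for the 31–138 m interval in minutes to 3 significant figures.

ΔT = +2.6 K, ΔS = +1.62 psu (deep − shallow).
Δρ/ρ₀ = −αΔT + βΔS = -5.46 × 10⁻⁴ + 1.1664 × 10⁻³ = 6.204 × 10⁻⁴, so Δρ ≈ 0.6365 kg m⁻³.
N² = (g/ρ₀)·Δρ/Δz = g·(Δρ/ρ₀)/Δz = 9.81 × 6.204 × 10⁻⁴ / 107 = 5.6880 × 10⁻⁵ s⁻².
N = √(5.6880 × 10⁻⁵) = 7.5419 × 10⁻³ rad s⁻¹ → T = 2π/N = 833.10 s = 13.885 min ≈ 13.9 min.

13.9 min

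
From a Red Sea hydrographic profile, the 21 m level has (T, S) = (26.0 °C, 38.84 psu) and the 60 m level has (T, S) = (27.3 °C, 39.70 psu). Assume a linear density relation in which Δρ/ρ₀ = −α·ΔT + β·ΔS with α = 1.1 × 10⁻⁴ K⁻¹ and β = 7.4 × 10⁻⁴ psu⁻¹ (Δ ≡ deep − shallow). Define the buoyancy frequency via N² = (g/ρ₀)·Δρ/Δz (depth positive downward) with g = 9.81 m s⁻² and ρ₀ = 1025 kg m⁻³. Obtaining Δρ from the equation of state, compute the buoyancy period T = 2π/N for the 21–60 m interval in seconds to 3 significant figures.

ΔT = +1.3 K, ΔS = +0.86 psu (deep − shallow).
Δρ/ρ₀ = −αΔT + βΔS = -1.43 × 10⁻⁴ + 6.364 × 10⁻⁴ = 4.934 × 10⁻⁴, so Δρ ≈ 0.5057 kg m⁻³.
N² = (g/ρ₀)·Δρ/Δz = g·(Δρ/ρ₀)/Δz = 9.81 × 4.934 × 10⁻⁴ / 39 = 1.2411 × 10⁻⁴ s⁻².
N = √(1.2411 × 10⁻⁴) = 0.011140 rad s⁻¹ → T = 2π/N = 564.02 s ≈ 564 s.

564 s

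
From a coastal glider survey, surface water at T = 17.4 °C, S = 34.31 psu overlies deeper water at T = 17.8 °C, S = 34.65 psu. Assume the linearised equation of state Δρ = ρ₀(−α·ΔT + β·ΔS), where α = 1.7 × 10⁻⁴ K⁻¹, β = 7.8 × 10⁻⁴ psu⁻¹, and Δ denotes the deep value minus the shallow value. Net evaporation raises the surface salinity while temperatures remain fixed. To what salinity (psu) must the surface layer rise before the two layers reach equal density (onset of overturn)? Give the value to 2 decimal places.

34.56 psu

Neutral buoyancy requires −α(T_deep − T_surf) + β(S_deep − S_surf′) = 0.
S_surf′ = S_deep − (α/β)·ΔT = 34.65 − (1.7 × 10⁻⁴/7.8 × 10⁻⁴)·(+0.4) = 34.5628 psu.
Increase required: 34.5628 − 34.31 = 0.2528 psu.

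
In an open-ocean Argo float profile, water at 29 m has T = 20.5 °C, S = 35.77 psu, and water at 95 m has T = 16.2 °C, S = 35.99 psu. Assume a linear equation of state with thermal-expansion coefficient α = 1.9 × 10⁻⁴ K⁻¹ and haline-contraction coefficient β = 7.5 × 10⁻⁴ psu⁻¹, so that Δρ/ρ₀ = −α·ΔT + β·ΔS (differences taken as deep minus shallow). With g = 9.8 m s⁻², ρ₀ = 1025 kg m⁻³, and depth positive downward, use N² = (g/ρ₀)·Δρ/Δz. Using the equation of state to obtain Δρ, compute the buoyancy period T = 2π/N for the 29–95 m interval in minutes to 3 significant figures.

8.67 min

ΔT = -4.3 K, ΔS = +0.22 psu (deep − shallow).
Δρ/ρ₀ = −αΔT + βΔS = 8.17 × 10⁻⁴ + 1.65 × 10⁻⁴ = 9.82 × 10⁻⁴, so Δρ ≈ 1.007 kg m⁻³.
N² = (g/ρ₀)·Δρ/Δz = g·(Δρ/ρ₀)/Δz = 9.8 × 9.82 × 10⁻⁴ / 66 = 1.4581 × 10⁻⁴ s⁻².
N = √(1.4581 × 10⁻⁴) = 0.012075 rad s⁻¹ → T = 2π/N = 520.35 s = 8.6725 min ≈ 8.67 min.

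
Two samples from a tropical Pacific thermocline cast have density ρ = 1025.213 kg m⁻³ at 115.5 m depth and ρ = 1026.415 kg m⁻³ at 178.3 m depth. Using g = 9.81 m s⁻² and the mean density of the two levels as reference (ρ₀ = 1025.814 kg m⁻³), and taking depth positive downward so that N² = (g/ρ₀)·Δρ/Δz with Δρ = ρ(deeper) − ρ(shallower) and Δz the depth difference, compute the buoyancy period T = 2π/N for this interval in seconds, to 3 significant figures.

464 s

Δρ = 1026.415 − 1025.213 = 1.202 kg m⁻³ over Δz = 178.3 − 115.5 = 62.8 m.
N² = (9.81/1025.814) × (1.202/62.8) = 1.8304 × 10⁻⁴ s⁻².
N = √(1.8304 × 10⁻⁴) = 0.013529 rad s⁻¹, so T = 2π/N = 464.42 s ≈ 464 s.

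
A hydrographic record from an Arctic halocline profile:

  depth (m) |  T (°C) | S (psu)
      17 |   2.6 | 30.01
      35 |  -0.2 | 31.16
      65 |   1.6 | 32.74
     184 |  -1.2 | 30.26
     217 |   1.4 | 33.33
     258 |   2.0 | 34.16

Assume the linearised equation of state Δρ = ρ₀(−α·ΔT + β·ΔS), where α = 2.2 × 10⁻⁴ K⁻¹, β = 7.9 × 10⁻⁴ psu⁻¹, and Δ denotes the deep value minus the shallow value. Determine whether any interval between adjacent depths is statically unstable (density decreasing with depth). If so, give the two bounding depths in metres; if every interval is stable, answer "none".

Evaluate Δρ/ρ₀ = −αΔT + βΔS across each adjacent pair:
  17–35 m: −αΔT+βΔS = −(2.2 × 10⁻⁴)(-2.8)+(7.9 × 10⁻⁴)(+1.15) = 1.5 × 10⁻³ → stable
  35–65 m: −αΔT+βΔS = −(2.2 × 10⁻⁴)(+1.8)+(7.9 × 10⁻⁴)(+1.58) = 8.5 × 10⁻⁴ → stable
  65–184 m: −αΔT+βΔS = −(2.2 × 10⁻⁴)(-2.8)+(7.9 × 10⁻⁴)(-2.48) = -1.3 × 10⁻³ → UNSTABLE
  184–217 m: −αΔT+βΔS = −(2.2 × 10⁻⁴)(+2.6)+(7.9 × 10⁻⁴)(+3.07) = 1.9 × 10⁻³ → stable
  217–258 m: −αΔT+βΔS = −(2.2 × 10⁻⁴)(+0.6)+(7.9 × 10⁻⁴)(+0.83) = 5.2 × 10⁻⁴ → stable
The 65–184 m interval has Δρ < 0: lighter water underlies denser water.

65–184 m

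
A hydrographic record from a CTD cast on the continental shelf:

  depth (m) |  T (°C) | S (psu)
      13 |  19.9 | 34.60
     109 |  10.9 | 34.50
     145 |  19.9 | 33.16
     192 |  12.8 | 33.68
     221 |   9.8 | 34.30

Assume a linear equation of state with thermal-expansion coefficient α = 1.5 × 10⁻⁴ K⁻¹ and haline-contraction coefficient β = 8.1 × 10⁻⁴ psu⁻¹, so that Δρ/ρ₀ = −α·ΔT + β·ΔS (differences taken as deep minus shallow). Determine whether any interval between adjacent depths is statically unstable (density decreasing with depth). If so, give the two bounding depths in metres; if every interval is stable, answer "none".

109–145 m

Evaluate Δρ/ρ₀ = −αΔT + βΔS across each adjacent pair:
  13–109 m: −αΔT+βΔS = −(1.5 × 10⁻⁴)(-9.0)+(8.1 × 10⁻⁴)(-0.10) = 1.3 × 10⁻³ → stable
  109–145 m: −αΔT+βΔS = −(1.5 × 10⁻⁴)(+9.0)+(8.1 × 10⁻⁴)(-1.34) = -2.4 × 10⁻³ → UNSTABLE
  145–192 m: −αΔT+βΔS = −(1.5 × 10⁻⁴)(-7.1)+(8.1 × 10⁻⁴)(+0.52) = 1.5 × 10⁻³ → stable
  192–221 m: −αΔT+βΔS = −(1.5 × 10⁻⁴)(-3.0)+(8.1 × 10⁻⁴)(+0.62) = 9.5 × 10⁻⁴ → stable
The 109–145 m interval has Δρ < 0: lighter water underlies denser water.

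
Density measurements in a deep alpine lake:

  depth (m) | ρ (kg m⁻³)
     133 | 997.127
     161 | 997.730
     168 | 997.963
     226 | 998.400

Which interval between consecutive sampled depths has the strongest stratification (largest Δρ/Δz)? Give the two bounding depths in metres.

Compute the density gradient over each adjacent pair:
  133–161 m: Δρ/Δz = 0.603/28 = 0.022 kg m⁻⁴
  161–168 m: Δρ/Δz = 0.233/7 = 0.033 kg m⁻⁴
  168–226 m: Δρ/Δz = 0.437/58 = 7.5 × 10⁻³ kg m⁻⁴
The largest gradient is in the 161–168 m interval — the pycnocline.

161–168 m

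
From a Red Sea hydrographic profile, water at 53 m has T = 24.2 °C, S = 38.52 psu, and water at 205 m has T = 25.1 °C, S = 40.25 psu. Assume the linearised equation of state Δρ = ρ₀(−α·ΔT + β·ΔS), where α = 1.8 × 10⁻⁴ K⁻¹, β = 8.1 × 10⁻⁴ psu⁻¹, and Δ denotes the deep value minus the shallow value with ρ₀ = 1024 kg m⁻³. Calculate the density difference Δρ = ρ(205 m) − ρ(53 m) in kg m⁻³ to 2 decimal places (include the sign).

+1.27 kg m⁻³

ΔT = +0.9 K, ΔS = +1.73 psu (deep − shallow).
Δρ/ρ₀ = −(1.8 × 10⁻⁴)(+0.9) + (8.1 × 10⁻⁴)(+1.73) = 1.2393 × 10⁻³.
Δρ = 1024 × (1.2393 × 10⁻³) = +1.27 kg m⁻³.
Positive Δρ: denser below, stable.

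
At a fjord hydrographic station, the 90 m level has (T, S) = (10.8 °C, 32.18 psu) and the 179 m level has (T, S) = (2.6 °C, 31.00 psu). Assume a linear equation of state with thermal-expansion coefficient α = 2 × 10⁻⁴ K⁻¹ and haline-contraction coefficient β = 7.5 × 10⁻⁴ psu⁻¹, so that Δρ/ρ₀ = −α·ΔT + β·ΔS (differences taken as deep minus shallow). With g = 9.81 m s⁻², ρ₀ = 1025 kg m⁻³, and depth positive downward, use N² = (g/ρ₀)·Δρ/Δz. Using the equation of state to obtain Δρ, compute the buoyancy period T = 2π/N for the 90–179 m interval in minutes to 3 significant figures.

11.5 min

ΔT = -8.2 K, ΔS = -1.18 psu (deep − shallow).
Δρ/ρ₀ = −αΔT + βΔS = 1.64 × 10⁻³ − 8.85 × 10⁻⁴ = 7.55 × 10⁻⁴, so Δρ ≈ 0.7739 kg m⁻³.
N² = (g/ρ₀)·Δρ/Δz = g·(Δρ/ρ₀)/Δz = 9.81 × 7.55 × 10⁻⁴ / 89 = 8.3220 × 10⁻⁵ s⁻².
N = √(8.3220 × 10⁻⁵) = 9.1225 × 10⁻³ rad s⁻¹ → T = 2π/N = 688.76 s = 11.479 min ≈ 11.5 min.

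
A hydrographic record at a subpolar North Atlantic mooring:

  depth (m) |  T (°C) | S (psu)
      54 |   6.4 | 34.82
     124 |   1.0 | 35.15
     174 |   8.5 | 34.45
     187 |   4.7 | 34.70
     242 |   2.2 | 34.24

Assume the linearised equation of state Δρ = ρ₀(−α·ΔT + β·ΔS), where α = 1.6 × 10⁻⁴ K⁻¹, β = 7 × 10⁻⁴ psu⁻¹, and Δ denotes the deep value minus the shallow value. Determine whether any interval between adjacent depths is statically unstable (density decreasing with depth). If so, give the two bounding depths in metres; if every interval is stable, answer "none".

Evaluate Δρ/ρ₀ = −αΔT + βΔS across each adjacent pair:
  54–124 m: −αΔT+βΔS = −(1.6 × 10⁻⁴)(-5.4)+(7 × 10⁻⁴)(+0.33) = 1.1 × 10⁻³ → stable
  124–174 m: −αΔT+βΔS = −(1.6 × 10⁻⁴)(+7.5)+(7 × 10⁻⁴)(-0.70) = -1.7 × 10⁻³ → UNSTABLE
  174–187 m: −αΔT+βΔS = −(1.6 × 10⁻⁴)(-3.8)+(7 × 10⁻⁴)(+0.25) = 7.8 × 10⁻⁴ → stable
  187–242 m: −αΔT+βΔS = −(1.6 × 10⁻⁴)(-2.5)+(7 × 10⁻⁴)(-0.46) = 7.8 × 10⁻⁵ → stable
The 124–174 m interval has Δρ < 0: lighter water underlies denser water.

124–174 m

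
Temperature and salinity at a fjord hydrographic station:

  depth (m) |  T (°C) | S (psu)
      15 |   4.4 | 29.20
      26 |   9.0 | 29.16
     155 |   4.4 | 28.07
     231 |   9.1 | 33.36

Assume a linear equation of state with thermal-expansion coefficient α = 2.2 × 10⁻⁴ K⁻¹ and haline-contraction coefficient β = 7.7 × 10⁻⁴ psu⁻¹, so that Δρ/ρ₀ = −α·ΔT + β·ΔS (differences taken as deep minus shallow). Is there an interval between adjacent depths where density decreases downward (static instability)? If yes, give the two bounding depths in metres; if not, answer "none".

15–26 m

Evaluate Δρ/ρ₀ = −αΔT + βΔS across each adjacent pair:
  15–26 m: −αΔT+βΔS = −(2.2 × 10⁻⁴)(+4.6)+(7.7 × 10⁻⁴)(-0.04) = -1.0 × 10⁻³ → UNSTABLE
  26–155 m: −αΔT+βΔS = −(2.2 × 10⁻⁴)(-4.6)+(7.7 × 10⁻⁴)(-1.09) = 1.7 × 10⁻⁴ → stable
  155–231 m: −αΔT+βΔS = −(2.2 × 10⁻⁴)(+4.7)+(7.7 × 10⁻⁴)(+5.29) = 3.0 × 10⁻³ → stable
The 15–26 m interval has Δρ < 0: lighter water underlies denser water.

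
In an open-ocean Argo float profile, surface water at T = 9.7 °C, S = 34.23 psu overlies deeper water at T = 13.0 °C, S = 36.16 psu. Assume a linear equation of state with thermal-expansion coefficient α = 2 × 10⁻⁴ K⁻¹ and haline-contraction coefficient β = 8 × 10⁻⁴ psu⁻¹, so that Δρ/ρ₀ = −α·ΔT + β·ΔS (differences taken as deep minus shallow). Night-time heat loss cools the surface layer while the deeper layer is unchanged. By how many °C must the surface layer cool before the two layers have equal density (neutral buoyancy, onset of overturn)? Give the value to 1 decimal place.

4.4 °C

Neutral buoyancy requires Δρ = 0, i.e. −α(T_deep − T_surf′) + β(S_deep − S_surf) = 0.
T_surf′ = T_deep − (β/α)·ΔS = 13.0 − (8 × 10⁻⁴/2 × 10⁻⁴)·(+1.93) = 5.280 °C.
Cooling required: 9.7 − (5.280) = 4.420 °C.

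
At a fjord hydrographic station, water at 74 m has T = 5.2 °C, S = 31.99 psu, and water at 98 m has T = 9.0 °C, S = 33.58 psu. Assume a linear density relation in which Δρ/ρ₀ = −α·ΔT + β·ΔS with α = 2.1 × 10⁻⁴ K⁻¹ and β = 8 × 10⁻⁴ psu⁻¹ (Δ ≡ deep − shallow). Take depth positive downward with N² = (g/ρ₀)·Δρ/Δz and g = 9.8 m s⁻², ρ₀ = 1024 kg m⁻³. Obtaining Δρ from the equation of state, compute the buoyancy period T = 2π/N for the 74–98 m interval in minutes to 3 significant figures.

ΔT = +3.8 K, ΔS = +1.59 psu (deep − shallow).
Δρ/ρ₀ = −αΔT + βΔS = -7.98 × 10⁻⁴ + 1.272 × 10⁻³ = 4.74 × 10⁻⁴, so Δρ ≈ 0.4854 kg m⁻³.
N² = (g/ρ₀)·Δρ/Δz = g·(Δρ/ρ₀)/Δz = 9.8 × 4.74 × 10⁻⁴ / 24 = 1.9355 × 10⁻⁴ s⁻².
N = √(1.9355 × 10⁻⁴) = 0.013912 rad s⁻¹ → T = 2π/N = 451.64 s = 7.5273 min ≈ 7.53 min.

7.53 min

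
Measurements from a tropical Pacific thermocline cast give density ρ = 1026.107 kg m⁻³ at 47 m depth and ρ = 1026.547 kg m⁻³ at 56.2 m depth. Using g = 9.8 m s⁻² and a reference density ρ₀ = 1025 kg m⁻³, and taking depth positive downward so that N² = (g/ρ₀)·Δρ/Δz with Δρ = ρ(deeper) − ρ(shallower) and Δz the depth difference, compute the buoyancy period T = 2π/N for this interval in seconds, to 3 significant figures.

Δρ = 1026.547 − 1026.107 = 0.440 kg m⁻³ over Δz = 56.2 − 47 = 9.2 m.
N² = (9.8/1025) × (0.440/9.2) = 4.5726 × 10⁻⁴ s⁻².
N = √(4.5726 × 10⁻⁴) = 0.021384 rad s⁻¹, so T = 2π/N = 293.83 s ≈ 294 s.

294 s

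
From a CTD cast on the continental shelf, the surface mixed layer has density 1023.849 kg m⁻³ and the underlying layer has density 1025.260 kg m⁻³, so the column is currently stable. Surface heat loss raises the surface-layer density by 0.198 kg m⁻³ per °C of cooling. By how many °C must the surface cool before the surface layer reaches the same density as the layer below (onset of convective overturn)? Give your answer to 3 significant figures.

Density deficit of the surface layer: 1025.260 − 1023.849 = 1.411 kg m⁻³.
Required change = 1.411 / 0.198 = 7.13 °C.

7.13 °C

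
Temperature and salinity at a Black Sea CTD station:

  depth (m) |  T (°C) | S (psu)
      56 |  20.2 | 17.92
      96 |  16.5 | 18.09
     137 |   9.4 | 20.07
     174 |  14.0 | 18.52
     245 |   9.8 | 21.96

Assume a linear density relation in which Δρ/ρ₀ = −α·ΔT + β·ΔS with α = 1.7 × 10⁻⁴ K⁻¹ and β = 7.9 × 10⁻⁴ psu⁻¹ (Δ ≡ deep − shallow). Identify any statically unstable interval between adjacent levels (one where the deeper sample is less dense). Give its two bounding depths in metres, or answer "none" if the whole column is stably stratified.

Evaluate Δρ/ρ₀ = −αΔT + βΔS across each adjacent pair:
  56–96 m: −αΔT+βΔS = −(1.7 × 10⁻⁴)(-3.7)+(7.9 × 10⁻⁴)(+0.17) = 7.6 × 10⁻⁴ → stable
  96–137 m: −αΔT+βΔS = −(1.7 × 10⁻⁴)(-7.1)+(7.9 × 10⁻⁴)(+1.98) = 2.8 × 10⁻³ → stable
  137–174 m: −αΔT+βΔS = −(1.7 × 10⁻⁴)(+4.6)+(7.9 × 10⁻⁴)(-1.55) = -2.0 × 10⁻³ → UNSTABLE
  174–245 m: −αΔT+βΔS = −(1.7 × 10⁻⁴)(-4.2)+(7.9 × 10⁻⁴)(+3.44) = 3.4 × 10⁻³ → stable
The 137–174 m interval has Δρ < 0: lighter water underlies denser water.

137–174 m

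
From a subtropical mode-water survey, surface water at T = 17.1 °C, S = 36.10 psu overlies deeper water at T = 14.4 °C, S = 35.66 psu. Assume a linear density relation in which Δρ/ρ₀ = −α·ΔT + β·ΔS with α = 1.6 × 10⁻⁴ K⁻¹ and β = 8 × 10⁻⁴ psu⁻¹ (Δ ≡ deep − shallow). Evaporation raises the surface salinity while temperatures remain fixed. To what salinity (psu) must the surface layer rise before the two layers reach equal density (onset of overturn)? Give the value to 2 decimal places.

36.20 psu

Neutral buoyancy requires −α(T_deep − T_surf) + β(S_deep − S_surf′) = 0.
S_surf′ = S_deep − (α/β)·ΔT = 35.66 − (1.6 × 10⁻⁴/8 × 10⁻⁴)·(-2.7) = 36.2000 psu.
Increase required: 36.2000 − 36.10 = 0.1000 psu.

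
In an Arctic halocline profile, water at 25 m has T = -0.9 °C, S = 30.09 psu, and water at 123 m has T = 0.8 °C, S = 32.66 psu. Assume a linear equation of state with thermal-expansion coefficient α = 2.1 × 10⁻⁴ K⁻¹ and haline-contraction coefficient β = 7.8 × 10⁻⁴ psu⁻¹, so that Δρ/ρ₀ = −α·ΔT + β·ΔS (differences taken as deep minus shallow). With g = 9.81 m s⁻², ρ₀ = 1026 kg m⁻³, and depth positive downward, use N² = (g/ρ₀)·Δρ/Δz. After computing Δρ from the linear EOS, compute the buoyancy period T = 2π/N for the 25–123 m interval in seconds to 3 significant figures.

489 s

ΔT = +1.7 K, ΔS = +2.57 psu (deep − shallow).
Δρ/ρ₀ = −αΔT + βΔS = -3.57 × 10⁻⁴ + 2.0046 × 10⁻³ = 1.6476 × 10⁻³, so Δρ ≈ 1.690 kg m⁻³.
N² = (g/ρ₀)·Δρ/Δz = g·(Δρ/ρ₀)/Δz = 9.81 × 1.6476 × 10⁻³ / 98 = 1.6493 × 10⁻⁴ s⁻².
N = √(1.6493 × 10⁻⁴) = 0.012843 rad s⁻¹ → T = 2π/N = 489.23 s ≈ 489 s.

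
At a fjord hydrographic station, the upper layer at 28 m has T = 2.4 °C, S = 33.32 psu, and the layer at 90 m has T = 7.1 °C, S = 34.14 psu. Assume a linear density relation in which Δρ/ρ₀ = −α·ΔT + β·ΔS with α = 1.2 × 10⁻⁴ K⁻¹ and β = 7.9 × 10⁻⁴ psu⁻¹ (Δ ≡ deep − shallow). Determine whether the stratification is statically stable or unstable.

stable

ΔT = 7.1 − 2.4 = +4.7 K and ΔS = 34.14 − 33.32 = +0.82 psu (deep − shallow).
−αΔT = -5.64 × 10⁻⁴; βΔS = 6.478 × 10⁻⁴; sum Δρ/ρ₀ = 8.38 × 10⁻⁵.
Δρ/ρ₀ > 0, so Δρ > 0: deeper water is denser → statically stable.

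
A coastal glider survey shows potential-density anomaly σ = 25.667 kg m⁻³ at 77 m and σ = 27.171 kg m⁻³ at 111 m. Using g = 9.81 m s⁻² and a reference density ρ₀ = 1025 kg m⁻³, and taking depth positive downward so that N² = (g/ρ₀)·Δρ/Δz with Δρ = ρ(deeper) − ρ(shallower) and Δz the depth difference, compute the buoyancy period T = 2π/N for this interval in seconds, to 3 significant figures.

305 s

Δρ = 1027.171 − 1025.667 = 1.504 kg m⁻³ over Δz = 111 − 77 = 34 m.
N² = (9.81/1025) × (1.504/34) = 4.2336 × 10⁻⁴ s⁻².
N = √(4.2336 × 10⁻⁴) = 0.020576 rad s⁻¹, so T = 2π/N = 305.36 s ≈ 305 s.
N² > 0, so the interval is statically stable.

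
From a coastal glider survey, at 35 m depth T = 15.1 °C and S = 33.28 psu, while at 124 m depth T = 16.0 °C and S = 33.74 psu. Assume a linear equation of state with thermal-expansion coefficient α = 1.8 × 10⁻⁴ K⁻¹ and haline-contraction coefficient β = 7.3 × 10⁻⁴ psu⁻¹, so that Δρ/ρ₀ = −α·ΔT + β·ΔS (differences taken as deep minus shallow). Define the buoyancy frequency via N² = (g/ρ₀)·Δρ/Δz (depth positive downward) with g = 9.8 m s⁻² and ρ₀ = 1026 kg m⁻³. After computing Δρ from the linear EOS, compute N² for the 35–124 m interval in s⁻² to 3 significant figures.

1.91 × 10⁻⁵ s⁻²

ΔT = +0.9 K, ΔS = +0.46 psu (deep − shallow).
Δρ/ρ₀ = −αΔT + βΔS = -1.62 × 10⁻⁴ + 3.358 × 10⁻⁴ = 1.738 × 10⁻⁴, so Δρ ≈ 0.1783 kg m⁻³.
N² = (g/ρ₀)·Δρ/Δz = g·(Δρ/ρ₀)/Δz = 9.8 × 1.738 × 10⁻⁴ / 89 = 1.9138 × 10⁻⁵ s⁻² ≈ 1.91 × 10⁻⁵ s⁻².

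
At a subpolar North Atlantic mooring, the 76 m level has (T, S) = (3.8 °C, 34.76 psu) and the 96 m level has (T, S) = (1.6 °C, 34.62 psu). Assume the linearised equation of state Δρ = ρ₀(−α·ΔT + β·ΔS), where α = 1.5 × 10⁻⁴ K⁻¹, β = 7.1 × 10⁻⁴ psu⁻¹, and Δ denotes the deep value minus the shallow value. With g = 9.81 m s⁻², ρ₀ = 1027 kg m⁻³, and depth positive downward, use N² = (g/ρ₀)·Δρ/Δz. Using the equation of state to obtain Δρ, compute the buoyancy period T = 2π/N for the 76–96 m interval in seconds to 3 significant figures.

591 s

ΔT = -2.2 K, ΔS = -0.14 psu (deep − shallow).
Δρ/ρ₀ = −αΔT + βΔS = 3.30 × 10⁻⁴ − 9.94 × 10⁻⁵ = 2.306 × 10⁻⁴, so Δρ ≈ 0.2368 kg m⁻³.
N² = (g/ρ₀)·Δρ/Δz = g·(Δρ/ρ₀)/Δz = 9.81 × 2.306 × 10⁻⁴ / 20 = 1.1311 × 10⁻⁴ s⁻².
N = √(1.1311 × 10⁻⁴) = 0.010635 rad s⁻¹ → T = 2π/N = 590.80 s ≈ 591 s.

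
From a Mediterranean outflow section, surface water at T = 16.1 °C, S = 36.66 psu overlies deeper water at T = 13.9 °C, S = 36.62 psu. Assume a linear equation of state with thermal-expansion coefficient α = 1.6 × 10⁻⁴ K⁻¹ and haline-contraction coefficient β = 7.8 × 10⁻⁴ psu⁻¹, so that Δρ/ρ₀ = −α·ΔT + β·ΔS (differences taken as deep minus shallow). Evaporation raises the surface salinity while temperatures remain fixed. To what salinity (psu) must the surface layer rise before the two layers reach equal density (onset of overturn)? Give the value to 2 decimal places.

37.07 psu

Neutral buoyancy requires −α(T_deep − T_surf) + β(S_deep − S_surf′) = 0.
S_surf′ = S_deep − (α/β)·ΔT = 36.62 − (1.6 × 10⁻⁴/7.8 × 10⁻⁴)·(-2.2) = 37.0713 psu.
Increase required: 37.0713 − 36.66 = 0.4113 psu.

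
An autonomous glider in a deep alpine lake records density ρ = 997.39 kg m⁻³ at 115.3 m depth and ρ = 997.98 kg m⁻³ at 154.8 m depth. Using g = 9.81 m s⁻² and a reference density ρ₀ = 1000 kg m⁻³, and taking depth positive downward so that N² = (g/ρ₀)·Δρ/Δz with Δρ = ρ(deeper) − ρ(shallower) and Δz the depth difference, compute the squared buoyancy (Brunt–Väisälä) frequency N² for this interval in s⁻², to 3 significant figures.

Δρ = 997.98 − 997.39 = 0.59 kg m⁻³ over Δz = 154.8 − 115.3 = 39.5 m.
N² = (9.81/1000) × (0.59/39.5) = 1.4653 × 10⁻⁴ s⁻² ≈ 1.47 × 10⁻⁴ s⁻².

1.47 × 10⁻⁴ s⁻²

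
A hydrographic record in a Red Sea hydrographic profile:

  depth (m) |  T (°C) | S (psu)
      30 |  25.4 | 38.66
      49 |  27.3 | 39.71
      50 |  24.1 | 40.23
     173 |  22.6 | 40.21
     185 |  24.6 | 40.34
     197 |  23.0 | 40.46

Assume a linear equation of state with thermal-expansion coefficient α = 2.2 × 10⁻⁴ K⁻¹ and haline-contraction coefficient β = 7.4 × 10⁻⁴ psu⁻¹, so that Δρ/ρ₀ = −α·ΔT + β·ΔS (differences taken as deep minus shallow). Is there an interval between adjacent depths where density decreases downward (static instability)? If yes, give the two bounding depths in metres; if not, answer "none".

Evaluate Δρ/ρ₀ = −αΔT + βΔS across each adjacent pair:
  30–49 m: −αΔT+βΔS = −(2.2 × 10⁻⁴)(+1.9)+(7.4 × 10⁻⁴)(+1.05) = 3.6 × 10⁻⁴ → stable
  49–50 m: −αΔT+βΔS = −(2.2 × 10⁻⁴)(-3.2)+(7.4 × 10⁻⁴)(+0.52) = 1.1 × 10⁻³ → stable
  50–173 m: −αΔT+βΔS = −(2.2 × 10⁻⁴)(-1.5)+(7.4 × 10⁻⁴)(-0.02) = 3.2 × 10⁻⁴ → stable
  173–185 m: −αΔT+βΔS = −(2.2 × 10⁻⁴)(+2.0)+(7.4 × 10⁻⁴)(+0.13) = -3.4 × 10⁻⁴ → UNSTABLE
  185–197 m: −αΔT+βΔS = −(2.2 × 10⁻⁴)(-1.6)+(7.4 × 10⁻⁴)(+0.12) = 4.4 × 10⁻⁴ → stable
The 173–185 m interval has Δρ < 0: lighter water underlies denser water.

173–185 m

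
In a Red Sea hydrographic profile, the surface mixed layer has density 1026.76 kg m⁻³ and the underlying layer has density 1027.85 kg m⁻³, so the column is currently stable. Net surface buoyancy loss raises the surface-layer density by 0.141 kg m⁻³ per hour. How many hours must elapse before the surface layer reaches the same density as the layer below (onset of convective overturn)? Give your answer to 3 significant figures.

Density deficit of the surface layer: 1027.85 − 1026.76 = 1.09 kg m⁻³.
Required change = 1.09 / 0.141 = 7.73 hours.

7.73 hours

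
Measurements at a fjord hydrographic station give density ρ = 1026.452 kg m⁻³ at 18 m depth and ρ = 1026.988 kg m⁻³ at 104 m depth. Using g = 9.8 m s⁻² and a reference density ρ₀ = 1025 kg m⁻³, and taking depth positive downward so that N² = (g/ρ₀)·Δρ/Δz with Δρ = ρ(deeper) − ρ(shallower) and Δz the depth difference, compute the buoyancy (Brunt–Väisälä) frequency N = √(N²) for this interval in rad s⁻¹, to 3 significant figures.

Δρ = 1026.988 − 1026.452 = 0.536 kg m⁻³ over Δz = 104 − 18 = 86 m.
N² = (9.8/1025) × (0.536/86) = 5.9589 × 10⁻⁵ s⁻².
N = √(5.9589 × 10⁻⁵) = 7.7194 × 10⁻³ rad s⁻¹ ≈ 7.72 × 10⁻³ rad s⁻¹.
Since Δρ > 0 the layer is stably stratified.

7.72 × 10⁻³ rad s⁻¹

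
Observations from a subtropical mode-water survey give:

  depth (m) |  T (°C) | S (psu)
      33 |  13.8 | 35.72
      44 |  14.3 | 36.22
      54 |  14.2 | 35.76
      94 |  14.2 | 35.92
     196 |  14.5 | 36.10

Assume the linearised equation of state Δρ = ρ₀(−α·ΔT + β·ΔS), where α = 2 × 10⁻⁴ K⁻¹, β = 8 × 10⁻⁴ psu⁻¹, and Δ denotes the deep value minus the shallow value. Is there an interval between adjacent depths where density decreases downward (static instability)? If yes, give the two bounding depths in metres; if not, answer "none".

Evaluate Δρ/ρ₀ = −αΔT + βΔS across each adjacent pair:
  33–44 m: −αΔT+βΔS = −(2 × 10⁻⁴)(+0.5)+(8 × 10⁻⁴)(+0.50) = 3.0 × 10⁻⁴ → stable
  44–54 m: −αΔT+βΔS = −(2 × 10⁻⁴)(-0.1)+(8 × 10⁻⁴)(-0.46) = -3.5 × 10⁻⁴ → UNSTABLE
  54–94 m: −αΔT+βΔS = −(2 × 10⁻⁴)(+0.0)+(8 × 10⁻⁴)(+0.16) = 1.3 × 10⁻⁴ → stable
  94–196 m: −αΔT+βΔS = −(2 × 10⁻⁴)(+0.3)+(8 × 10⁻⁴)(+0.18) = 8.4 × 10⁻⁵ → stable
The 44–54 m interval has Δρ < 0: lighter water underlies denser water.

44–54 m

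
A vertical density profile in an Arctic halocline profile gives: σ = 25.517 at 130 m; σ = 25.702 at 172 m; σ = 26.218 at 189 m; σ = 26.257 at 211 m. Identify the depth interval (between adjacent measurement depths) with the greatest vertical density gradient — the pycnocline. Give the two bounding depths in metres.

Compute the density gradient over each adjacent pair:
  130–172 m: Δρ/Δz = 0.185/42 = 4.4 × 10⁻³ kg m⁻⁴
  172–189 m: Δρ/Δz = 0.516/17 = 0.030 kg m⁻⁴
  189–211 m: Δρ/Δz = 0.039/22 = 1.8 × 10⁻³ kg m⁻⁴
The largest gradient is in the 172–189 m interval — the pycnocline.

172–189 m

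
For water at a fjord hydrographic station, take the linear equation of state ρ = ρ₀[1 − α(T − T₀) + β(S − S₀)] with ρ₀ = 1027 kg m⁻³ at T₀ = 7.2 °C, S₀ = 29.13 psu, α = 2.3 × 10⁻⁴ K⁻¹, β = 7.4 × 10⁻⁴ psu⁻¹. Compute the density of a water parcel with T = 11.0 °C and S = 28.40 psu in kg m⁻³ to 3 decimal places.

1025.548 kg m⁻³

T − T₀ = +3.8 K, S − S₀ = -0.73 psu.
Bracket = 1 − α·(+3.8) + β·(-0.73) = 1 + (-1.4142 × 10⁻³) = 0.9985858.
ρ = 1027 × 0.9985858 = 1025.548 kg m⁻³.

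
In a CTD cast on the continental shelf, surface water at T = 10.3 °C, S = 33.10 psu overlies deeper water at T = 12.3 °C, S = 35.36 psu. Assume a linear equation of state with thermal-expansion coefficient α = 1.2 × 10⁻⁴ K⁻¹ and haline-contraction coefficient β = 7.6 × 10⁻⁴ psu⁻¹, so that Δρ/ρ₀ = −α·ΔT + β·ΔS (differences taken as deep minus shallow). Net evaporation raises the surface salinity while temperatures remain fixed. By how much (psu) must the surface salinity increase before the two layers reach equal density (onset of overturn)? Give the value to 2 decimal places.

Neutral buoyancy requires −α(T_deep − T_surf) + β(S_deep − S_surf′) = 0.
S_surf′ = S_deep − (α/β)·ΔT = 35.36 − (1.2 × 10⁻⁴/7.6 × 10⁻⁴)·(+2.0) = 35.0442 psu.
Increase required: 35.0442 − 33.10 = 1.9442 psu.

1.94 psu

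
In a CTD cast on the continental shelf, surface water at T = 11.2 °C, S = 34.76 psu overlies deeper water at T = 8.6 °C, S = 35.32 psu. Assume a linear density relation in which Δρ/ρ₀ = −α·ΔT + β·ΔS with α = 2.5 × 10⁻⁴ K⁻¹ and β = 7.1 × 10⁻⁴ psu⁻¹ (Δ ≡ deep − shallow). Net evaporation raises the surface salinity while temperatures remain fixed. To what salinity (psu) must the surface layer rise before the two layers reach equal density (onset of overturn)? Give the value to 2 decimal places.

36.24 psu

Neutral buoyancy requires −α(T_deep − T_surf) + β(S_deep − S_surf′) = 0.
S_surf′ = S_deep − (α/β)·ΔT = 35.32 − (2.5 × 10⁻⁴/7.1 × 10⁻⁴)·(-2.6) = 36.2355 psu.
Increase required: 36.2355 − 34.76 = 1.4755 psu.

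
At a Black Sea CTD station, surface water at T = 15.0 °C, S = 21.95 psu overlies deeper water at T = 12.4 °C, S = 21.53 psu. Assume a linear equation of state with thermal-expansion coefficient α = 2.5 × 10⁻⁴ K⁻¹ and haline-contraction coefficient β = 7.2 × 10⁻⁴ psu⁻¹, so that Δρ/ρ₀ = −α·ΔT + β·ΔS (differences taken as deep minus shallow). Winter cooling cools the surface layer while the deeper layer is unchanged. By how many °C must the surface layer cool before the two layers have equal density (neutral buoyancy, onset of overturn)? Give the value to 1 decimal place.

Neutral buoyancy requires Δρ = 0, i.e. −α(T_deep − T_surf′) + β(S_deep − S_surf) = 0.
T_surf′ = T_deep − (β/α)·ΔS = 12.4 − (7.2 × 10⁻⁴/2.5 × 10⁻⁴)·(-0.42) = 13.610 °C.
Cooling required: 15.0 − (13.610) = 1.390 °C.

1.4 °C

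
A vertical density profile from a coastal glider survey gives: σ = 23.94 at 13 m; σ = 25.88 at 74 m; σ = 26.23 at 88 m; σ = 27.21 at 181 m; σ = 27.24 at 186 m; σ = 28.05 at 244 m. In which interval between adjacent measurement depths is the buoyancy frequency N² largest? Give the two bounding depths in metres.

Compute the density gradient over each adjacent pair:
  13–74 m: Δρ/Δz = 1.94/61 = 0.032 kg m⁻⁴
  74–88 m: Δρ/Δz = 0.35/14 = 0.025 kg m⁻⁴
  88–181 m: Δρ/Δz = 0.98/93 = 0.011 kg m⁻⁴
  181–186 m: Δρ/Δz = 0.03/5 = 6.0 × 10⁻³ kg m⁻⁴
  186–244 m: Δρ/Δz = 0.81/58 = 0.014 kg m⁻⁴
The largest gradient is in the 13–74 m interval — the pycnocline.

13–74 m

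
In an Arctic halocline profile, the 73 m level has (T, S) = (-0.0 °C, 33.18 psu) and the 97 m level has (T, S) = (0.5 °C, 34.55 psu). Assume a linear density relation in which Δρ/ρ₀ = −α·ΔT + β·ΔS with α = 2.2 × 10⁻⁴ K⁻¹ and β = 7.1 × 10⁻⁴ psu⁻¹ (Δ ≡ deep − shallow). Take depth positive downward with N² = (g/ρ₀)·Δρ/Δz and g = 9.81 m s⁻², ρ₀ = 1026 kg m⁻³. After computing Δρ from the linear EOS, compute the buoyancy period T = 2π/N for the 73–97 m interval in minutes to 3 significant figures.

5.58 min

ΔT = +0.5 K, ΔS = +1.37 psu (deep − shallow).
Δρ/ρ₀ = −αΔT + βΔS = -1.10 × 10⁻⁴ + 9.727 × 10⁻⁴ = 8.627 × 10⁻⁴, so Δρ ≈ 0.8851 kg m⁻³.
N² = (g/ρ₀)·Δρ/Δz = g·(Δρ/ρ₀)/Δz = 9.81 × 8.627 × 10⁻⁴ / 24 = 3.5263 × 10⁻⁴ s⁻².
N = √(3.5263 × 10⁻⁴) = 0.018778 rad s⁻¹ → T = 2π/N = 334.60 s = 5.5767 min ≈ 5.58 min.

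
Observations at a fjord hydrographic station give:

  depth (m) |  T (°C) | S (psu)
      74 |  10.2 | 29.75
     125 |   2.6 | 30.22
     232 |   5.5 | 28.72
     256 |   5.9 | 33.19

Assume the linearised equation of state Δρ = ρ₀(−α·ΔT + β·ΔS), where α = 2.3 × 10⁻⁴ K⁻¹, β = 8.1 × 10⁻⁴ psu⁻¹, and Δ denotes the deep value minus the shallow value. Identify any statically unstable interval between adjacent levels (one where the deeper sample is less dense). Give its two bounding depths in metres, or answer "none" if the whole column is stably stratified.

125–232 m

Evaluate Δρ/ρ₀ = −αΔT + βΔS across each adjacent pair:
  74–125 m: −αΔT+βΔS = −(2.3 × 10⁻⁴)(-7.6)+(8.1 × 10⁻⁴)(+0.47) = 2.1 × 10⁻³ → stable
  125–232 m: −αΔT+βΔS = −(2.3 × 10⁻⁴)(+2.9)+(8.1 × 10⁻⁴)(-1.50) = -1.9 × 10⁻³ → UNSTABLE
  232–256 m: −αΔT+βΔS = −(2.3 × 10⁻⁴)(+0.4)+(8.1 × 10⁻⁴)(+4.47) = 3.5 × 10⁻³ → stable
The 125–232 m interval has Δρ < 0: lighter water underlies denser water.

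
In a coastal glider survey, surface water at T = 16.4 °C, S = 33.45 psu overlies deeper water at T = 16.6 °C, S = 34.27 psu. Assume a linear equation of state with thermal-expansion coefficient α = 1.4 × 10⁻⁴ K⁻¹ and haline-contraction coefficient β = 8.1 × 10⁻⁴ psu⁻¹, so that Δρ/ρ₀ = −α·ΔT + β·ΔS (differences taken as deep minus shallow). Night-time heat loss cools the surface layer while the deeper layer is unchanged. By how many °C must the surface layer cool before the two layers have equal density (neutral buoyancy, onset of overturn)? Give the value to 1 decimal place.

4.5 °C

Neutral buoyancy requires Δρ = 0, i.e. −α(T_deep − T_surf′) + β(S_deep − S_surf) = 0.
T_surf′ = T_deep − (β/α)·ΔS = 16.6 − (8.1 × 10⁻⁴/1.4 × 10⁻⁴)·(+0.82) = 11.856 °C.
Cooling required: 16.4 − (11.856) = 4.544 °C.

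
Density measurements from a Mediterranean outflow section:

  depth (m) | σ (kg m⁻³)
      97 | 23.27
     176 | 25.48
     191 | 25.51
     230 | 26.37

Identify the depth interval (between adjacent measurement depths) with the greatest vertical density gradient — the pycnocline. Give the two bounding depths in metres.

97–176 m

Compute the density gradient over each adjacent pair:
  97–176 m: Δρ/Δz = 2.21/79 = 0.028 kg m⁻⁴
  176–191 m: Δρ/Δz = 0.03/15 = 2.0 × 10⁻³ kg m⁻⁴
  191–230 m: Δρ/Δz = 0.86/39 = 0.022 kg m⁻⁴
The largest gradient is in the 97–176 m interval — the pycnocline.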